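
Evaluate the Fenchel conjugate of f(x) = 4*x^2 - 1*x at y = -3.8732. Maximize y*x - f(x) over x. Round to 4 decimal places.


f*(y) = sup_x {y*x - a*x^2 - b*x} = sup_x {(y-b)*x - a*x^2}
FOC: (y - b) - 2a*x = 0 => x* = (y - b)/(2a)
x* = (-3.8732 + 1)/(2*4) = -0.3592
f*(-3.8732) = (y-b)^2/(4a) = (-3.8732 + 1)^2/(4*4)
= 8.2553/16 = 0.516


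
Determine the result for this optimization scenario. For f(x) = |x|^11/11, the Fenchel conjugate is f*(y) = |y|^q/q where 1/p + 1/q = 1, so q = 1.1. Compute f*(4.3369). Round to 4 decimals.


The conjugate exponent q satisfies 1/p + 1/q = 1.
p = 11, so q = 11/(11 - 1) = 1.1
|y|^q = 4.3369^1.1 = 5.0222
f*(4.3369) = 5.0222 / 1.1 = 4.5657


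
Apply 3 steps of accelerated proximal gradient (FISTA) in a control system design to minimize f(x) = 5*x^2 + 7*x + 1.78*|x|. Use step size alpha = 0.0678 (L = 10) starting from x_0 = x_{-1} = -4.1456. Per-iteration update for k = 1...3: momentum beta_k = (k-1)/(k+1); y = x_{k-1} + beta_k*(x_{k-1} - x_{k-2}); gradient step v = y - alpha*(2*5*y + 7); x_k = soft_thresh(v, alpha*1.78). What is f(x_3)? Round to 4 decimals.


FISTA on f(x) = 5*x^2 + 7*x + 1.78*|x|
L = 10, alpha = 0.0678
Iteration 1: beta = 0.0, y = -4.1456 + 0.0*(-4.1456 + 4.1456) = -4.1456
  grad(y) = -34.456, v = y - alpha*grad = -1.8095
  prox(v) = soft_thresh(-1.8095, 0.1207) = -1.6888
Iteration 2: beta = 0.3333, y = -1.6888 + 0.3333*(-1.6888 + 4.1456) = -0.8699
  grad(y) = -1.6987, v = y - alpha*grad = -0.7547
  prox(v) = soft_thresh(-0.7547, 0.1207) = -0.634
Iteration 3: beta = 0.5, y = -0.634 + 0.5*(-0.634 + 1.6888) = -0.1066
  grad(y) = 5.9338, v = y - alpha*grad = -0.5089
  prox(v) = soft_thresh(-0.5089, 0.1207) = -0.3882
f(x_3) = 5*(-0.3882)^2 + 7*(-0.3882) + 1.78*|-0.3882| = -1.273


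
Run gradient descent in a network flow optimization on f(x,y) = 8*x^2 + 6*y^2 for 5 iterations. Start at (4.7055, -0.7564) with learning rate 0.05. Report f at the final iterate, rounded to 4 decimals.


Gradient descent on f(x,y) = 8*x^2 + 6*y^2.
Starting point: (4.7055, -0.7564), alpha = 0.05
Step 1: grad_x = 2*8*4.7055 = 75.288, grad_y = 2*6*-0.7564 = -9.0768
  x_1 = 4.7055 - 0.05*75.288 = 0.9411
  y_1 = -0.7564 - 0.05*-9.0768 = -0.3026
Step 2: grad_x = 2*8*0.9411 = 15.0576, grad_y = 2*6*-0.3026 = -3.6307
  x_2 = 0.9411 - 0.05*15.0576 = 0.1882
  y_2 = -0.3026 - 0.05*-3.6307 = -0.121
Step 3: grad_x = 2*8*0.1882 = 3.0115, grad_y = 2*6*-0.121 = -1.4523
  x_3 = 0.1882 - 0.05*3.0115 = 0.0376
  y_3 = -0.121 - 0.05*-1.4523 = -0.0484
Step 4: grad_x = 2*8*0.0376 = 0.6023, grad_y = 2*6*-0.0484 = -0.5809
  x_4 = 0.0376 - 0.05*0.6023 = 0.0075
  y_4 = -0.0484 - 0.05*-0.5809 = -0.0194
Step 5: grad_x = 2*8*0.0075 = 0.1205, grad_y = 2*6*-0.0194 = -0.2324
  x_5 = 0.0075 - 0.05*0.1205 = 0.0015
  y_5 = -0.0194 - 0.05*-0.2324 = -0.0077
f(0.0015, -0.0077) = 8*0.0015^2 + 6*(-0.0077)^2 = 0.0004


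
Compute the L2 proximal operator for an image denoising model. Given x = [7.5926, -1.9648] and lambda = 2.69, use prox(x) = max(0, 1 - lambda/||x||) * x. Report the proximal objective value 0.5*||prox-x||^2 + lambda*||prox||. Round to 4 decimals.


Step 1: Compute ||x||.
||x|| = 7.8427
Step 2: Compute scaling factor.
scale = max(0, 1 - 2.69/7.8427) = 0.657
Step 3: prox(x) = [4.9884, -1.2909]
||prox(x)|| = 5.1527
Step 4: Proximal objective.
0.5*||prox-x||^2 = 3.6181
lambda*||prox|| = 13.8608
Total = 17.4788


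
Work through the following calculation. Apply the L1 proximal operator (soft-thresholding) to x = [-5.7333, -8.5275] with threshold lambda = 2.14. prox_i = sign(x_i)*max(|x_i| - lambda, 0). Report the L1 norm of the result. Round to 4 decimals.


Soft-thresholding with lambda = 2.14:
prox(-5.7333) = sign(-5.7333)*max(|-5.7333| - 2.14, 0) = -3.5933
prox(-8.5275) = sign(-8.5275)*max(|-8.5275| - 2.14, 0) = -6.3875
prox(x) = [-3.5933, -6.3875]
||prox(x)||_1 = 3.5933 + 6.3875 = 9.9808


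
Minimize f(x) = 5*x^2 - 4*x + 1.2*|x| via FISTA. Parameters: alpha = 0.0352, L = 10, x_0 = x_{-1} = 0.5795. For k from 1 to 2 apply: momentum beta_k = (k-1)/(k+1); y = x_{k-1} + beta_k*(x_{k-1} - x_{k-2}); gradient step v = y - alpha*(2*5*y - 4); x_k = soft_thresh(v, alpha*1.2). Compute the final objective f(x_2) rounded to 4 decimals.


FISTA on f(x) = 5*x^2 - 4*x + 1.2*|x|
L = 10, alpha = 0.0352
Iteration 1: beta = 0.0, y = 0.5795 + 0.0*(0.5795 - 0.5795) = 0.5795
  grad(y) = 1.795, v = y - alpha*grad = 0.5163
  prox(v) = soft_thresh(0.5163, 0.0422) = 0.4741
Iteration 2: beta = 0.3333, y = 0.4741 + 0.3333*(0.4741 - 0.5795) = 0.4389
  grad(y) = 0.3893, v = y - alpha*grad = 0.4252
  prox(v) = soft_thresh(0.4252, 0.0422) = 0.383
f(x_2) = 5*0.383^2 - 4*0.383 + 1.2*|0.383| = -0.339


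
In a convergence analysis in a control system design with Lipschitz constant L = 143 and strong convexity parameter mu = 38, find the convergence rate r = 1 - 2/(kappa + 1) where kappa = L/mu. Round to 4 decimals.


Step 1: Compute the condition number.
kappa = L/mu = 143/38 = 3.7632
Step 2: Compute the convergence rate.
r = 1 - 2/(kappa + 1) = 1 - 2*mu/(L + mu) = (L - mu)/(L + mu) = 105/181 = 0.5801


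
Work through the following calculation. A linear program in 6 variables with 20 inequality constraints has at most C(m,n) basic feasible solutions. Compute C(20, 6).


Each vertex corresponds to some choice of n active constraints out of m, so the number of vertices is at most C(m, n) = m! / (n!(m-n)!).
m = 20, n = 6
Numerator: 20 * 19 * 18 * 17 * 16 * 15
Denominator: 6! = 720
C(20, 6) = 38760


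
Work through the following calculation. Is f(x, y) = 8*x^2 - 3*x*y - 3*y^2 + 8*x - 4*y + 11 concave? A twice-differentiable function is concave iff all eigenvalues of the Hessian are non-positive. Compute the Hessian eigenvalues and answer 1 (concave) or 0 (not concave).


The Hessian of f(x,y) = 8*x^2 - 3*x*y - 3*y^2 + 8*x - 4*y + 11 is:
H = [[16, -3], [-3, -6]]
Trace = 16 - 6 = 10
Determinant = 16*-6 - (-3)^2 = -105
Discriminant = (10)^2 - 4*-105 = 520.0
Eigenvalues: lambda_1 = -6.4018, lambda_2 = 16.4018
The function is not concave.

0


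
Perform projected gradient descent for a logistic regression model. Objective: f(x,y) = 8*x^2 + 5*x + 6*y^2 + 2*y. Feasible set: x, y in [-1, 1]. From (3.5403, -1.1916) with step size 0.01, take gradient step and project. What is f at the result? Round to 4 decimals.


Step 1: Compute gradient at (3.5403, -1.1916).
grad_x = 2*8*3.5403 + 5 = 61.6448
grad_y = 2*6*-1.1916 + 2 = -12.2992
Step 2: Gradient step.
x_raw = 3.5403 - 0.01*61.6448 = 2.9239
y_raw = -1.1916 - 0.01*-12.2992 = -1.0686
Step 3: Project onto [-1, 1].
x_proj = clip(2.9239) = 1.0
y_proj = clip(-1.0686) = -1.0
Step 4: Evaluate f.
f(1.0, -1.0) = 17.0


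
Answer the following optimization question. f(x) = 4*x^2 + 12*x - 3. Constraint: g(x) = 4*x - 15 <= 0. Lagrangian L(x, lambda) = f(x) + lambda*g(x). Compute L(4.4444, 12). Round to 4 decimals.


Step 1: Evaluate f(x).
f(4.4444) = 4*4.4444^2 + 12*4.4444 - 3 = 129.3436
Step 2: Evaluate g(x).
g(4.4444) = 4*4.4444 - 15 = 2.7776
Step 3: Compute Lagrangian.
L = 129.3436 + 12*2.7776 = 162.6748


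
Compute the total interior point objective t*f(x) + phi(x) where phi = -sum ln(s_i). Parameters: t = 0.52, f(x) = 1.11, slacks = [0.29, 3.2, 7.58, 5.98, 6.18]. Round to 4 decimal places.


Step 1: Compute log-barrier.
ln values: [-1.2379, 1.1632, 2.0255, 1.7884, 1.8213]
phi = -(-1.2379 + 1.1632 + 2.0255 + 1.7884 + 1.8213) = -5.5605
Step 2: Compute augmented objective.
t*f(x) = 0.52*1.11 = 0.5772
Total = 0.5772 - 5.5605 = -4.9833


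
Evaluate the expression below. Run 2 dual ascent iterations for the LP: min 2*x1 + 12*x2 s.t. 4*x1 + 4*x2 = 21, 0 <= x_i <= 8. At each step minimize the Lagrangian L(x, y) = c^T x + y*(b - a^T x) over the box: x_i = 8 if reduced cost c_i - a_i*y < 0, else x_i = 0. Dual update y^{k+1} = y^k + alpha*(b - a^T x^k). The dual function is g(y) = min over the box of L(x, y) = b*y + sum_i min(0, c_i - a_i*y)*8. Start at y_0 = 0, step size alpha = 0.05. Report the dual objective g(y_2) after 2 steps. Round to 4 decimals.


Dual ascent for LP: min 2*x1 + 12*x2, 4*x1 + 4*x2 = 21, 0 <= x_i <= 8
Step 1: y^k = 0.0, reduced costs: (2.0, 12.0)
  x^k = (0.0, 0.0), subgradient = b - a^T x = 21.0
  y^{k+1} = 0.0 + 0.05*21.0 = 1.05
Step 2: y^k = 1.05, reduced costs: (-2.2, 7.8)
  x^k = (8.0, 0.0), subgradient = b - a^T x = -11.0
  y^{k+1} = 1.05 + 0.05*-11.0 = 0.5
Dual objective at y_2 = 0.5: reduced costs (0.0, 10.0), box minimizer x = (0.0, 0.0)
g(y_2) = b*y + (c1 - a1*y)*x1 + (c2 - a2*y)*x2 = 21*0.5 + 0.0*0.0 + 10.0*0.0 = 10.5 + 0.0 + 0.0 = 10.5


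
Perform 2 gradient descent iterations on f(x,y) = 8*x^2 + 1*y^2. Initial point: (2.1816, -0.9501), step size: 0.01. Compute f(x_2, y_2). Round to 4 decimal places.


Gradient descent on f(x,y) = 8*x^2 + 1*y^2.
Starting point: (2.1816, -0.9501), alpha = 0.01
Step 1: grad_x = 2*8*2.1816 = 34.9056, grad_y = 2*1*-0.9501 = -1.9002
  x_1 = 2.1816 - 0.01*34.9056 = 1.8325
  y_1 = -0.9501 - 0.01*-1.9002 = -0.9311
Step 2: grad_x = 2*8*1.8325 = 29.3207, grad_y = 2*1*-0.9311 = -1.8622
  x_2 = 1.8325 - 0.01*29.3207 = 1.5393
  y_2 = -0.9311 - 0.01*-1.8622 = -0.9125
f(1.5393, -0.9125) = 8*1.5393^2 + 1*(-0.9125)^2 = 19.7891


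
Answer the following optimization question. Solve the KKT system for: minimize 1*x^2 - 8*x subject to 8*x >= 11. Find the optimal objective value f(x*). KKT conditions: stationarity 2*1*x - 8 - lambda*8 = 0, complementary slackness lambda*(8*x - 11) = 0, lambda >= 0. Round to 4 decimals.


Step 1: Try lambda = 0 (constraint inactive).
Stationarity: 2*1*x - 8 = 0
x* = 8/(2*1) = 4.0
Check constraint: 8*4.0 = 32.0 >= 11 -- satisfied.
Step 2: Compute optimal value.
f(x*) = 1*4.0^2 - 8*4.0 = -16.0


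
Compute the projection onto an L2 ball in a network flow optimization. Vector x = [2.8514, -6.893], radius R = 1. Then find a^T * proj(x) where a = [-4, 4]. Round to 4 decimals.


Step 1: Compute ||x|| (intermediates to 6 decimals).
||x|| = sqrt(2.8514^2 + (-6.893)^2) = 7.459486
Step 2: Project.
Since ||x|| > R, scale = R/||x|| = 1/7.459486 = 0.134057, proj(x) = scale * x
proj(x) = [0.38225, -0.924055]
Step 3: Dot product.
a^T * proj(x) = -4*0.38225 + 4*(-0.924055) = -5.2252


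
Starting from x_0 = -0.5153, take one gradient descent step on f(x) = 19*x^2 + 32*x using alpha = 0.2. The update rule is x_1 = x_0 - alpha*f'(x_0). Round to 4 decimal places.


We compute the gradient at x_0 and apply the update.
f'(x) = 38*x + 32
f'(-0.5153) = 38*-0.5153 + 32 = 12.4186
x_1 = -0.5153 - 0.2*12.4186 = -2.999


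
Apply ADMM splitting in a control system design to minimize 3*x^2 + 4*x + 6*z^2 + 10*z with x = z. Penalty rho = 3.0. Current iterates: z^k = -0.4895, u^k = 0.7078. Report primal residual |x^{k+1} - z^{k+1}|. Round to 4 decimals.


ADMM iteration with rho = 3.0, z^k = -0.4895, u^k = 0.7078
Step 1: x-update.
Minimize 3*x^2 + 4*x + (3.0/2)*(x + 0.4895 + 0.7078)^2
FOC: (2*3 + 3.0)*x = -4 + 3.0*(-0.4895 - 0.7078)
x^{k+1} = -0.8435
Step 2: z-update.
Minimize 6*z^2 + 10*z + (3.0/2)*(-0.8435 - z + 0.7078)^2
FOC: (2*6 + 3.0)*z = -10 + 3.0*(-0.8435 + 0.7078)
z^{k+1} = -0.6938
Step 3: u-update.
u^{k+1} = 0.7078 - 0.8435 + 0.6938 = 0.5581
Step 4: Primal residual = |-0.8435 + 0.6938| = 0.1497


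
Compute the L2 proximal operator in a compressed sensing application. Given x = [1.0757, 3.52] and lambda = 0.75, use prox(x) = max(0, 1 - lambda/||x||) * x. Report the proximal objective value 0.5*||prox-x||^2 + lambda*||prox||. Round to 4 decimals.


Step 1: Compute ||x||.
||x|| = 3.6807
Step 2: Compute scaling factor.
scale = max(0, 1 - 0.75/3.6807) = 0.7962
Step 3: prox(x) = [0.8565, 2.8027]
||prox(x)|| = 2.9307
Step 4: Proximal objective.
0.5*||prox-x||^2 = 0.2813
lambda*||prox|| = 2.198
Total = 2.4793


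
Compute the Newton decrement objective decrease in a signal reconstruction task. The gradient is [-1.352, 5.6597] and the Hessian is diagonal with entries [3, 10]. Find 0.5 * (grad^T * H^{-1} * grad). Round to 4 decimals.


Step 1: H is diagonal, so H^(-1) * g = [-0.4507, 0.566].
Step 2: g^T H^(-1) g = sum_i g_i^2 / H_ii
  = (-1.352)^2/3 + (5.6597)^2/10
  = 0.6093 + 3.2032 = 3.8125
Step 3: Objective decrease = 0.5 * g^T H^(-1) g = 1.9063


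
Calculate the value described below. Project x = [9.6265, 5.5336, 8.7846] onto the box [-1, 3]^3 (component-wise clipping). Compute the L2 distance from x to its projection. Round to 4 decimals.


Project each component onto [-1, 3].
clip(9.6265) = 3.0, clip(5.5336) = 3.0, clip(8.7846) = 3.0
Projection = [3.0, 3.0, 3.0]
Squared diffs: [43.9105, 6.4191, 33.4616]
Distance = sqrt(83.7912) = 9.1538


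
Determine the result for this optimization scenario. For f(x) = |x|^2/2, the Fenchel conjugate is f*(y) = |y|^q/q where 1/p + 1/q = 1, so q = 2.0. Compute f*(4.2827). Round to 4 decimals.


The conjugate exponent q satisfies 1/p + 1/q = 1.
p = 2, so q = 2/(2 - 1) = 2.0
|y|^q = 4.2827^2.0 = 18.3415
f*(4.2827) = 18.3415 / 2.0 = 9.1708


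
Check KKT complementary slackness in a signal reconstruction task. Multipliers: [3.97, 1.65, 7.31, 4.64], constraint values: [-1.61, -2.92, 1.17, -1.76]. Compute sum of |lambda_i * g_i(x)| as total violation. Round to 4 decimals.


KKT complementary slackness check:
lambda_1 * g_1 = 3.97 * -1.61 = -6.3917
lambda_2 * g_2 = 1.65 * -2.92 = -4.818
lambda_3 * g_3 = 7.31 * 1.17 = 8.5527
lambda_4 * g_4 = 4.64 * -1.76 = -8.1664
Total violation = 6.3917 + 4.818 + 8.5527 + 8.1664 = 27.9288


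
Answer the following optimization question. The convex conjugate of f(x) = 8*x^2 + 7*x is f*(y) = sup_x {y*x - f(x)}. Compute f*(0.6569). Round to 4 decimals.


f*(y) = sup_x {y*x - a*x^2 - b*x} = sup_x {(y-b)*x - a*x^2}
FOC: (y - b) - 2a*x = 0 => x* = (y - b)/(2a)
x* = (0.6569 - 7)/(2*8) = -0.3964
f*(0.6569) = (y-b)^2/(4a) = (0.6569 - 7)^2/(4*8)
= 40.2349/32 = 1.2573


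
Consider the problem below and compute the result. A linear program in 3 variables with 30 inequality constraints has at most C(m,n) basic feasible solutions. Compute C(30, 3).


Each vertex corresponds to some choice of n active constraints out of m, so the number of vertices is at most C(m, n) = m! / (n!(m-n)!).
m = 30, n = 3
Numerator: 30 * 29 * 28
Denominator: 3! = 6
C(30, 3) = 4060


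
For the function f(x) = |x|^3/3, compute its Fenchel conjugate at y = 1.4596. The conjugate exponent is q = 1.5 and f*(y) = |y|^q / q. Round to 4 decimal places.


The conjugate exponent q satisfies 1/p + 1/q = 1.
p = 3, so q = 3/(3 - 1) = 1.5
|y|^q = 1.4596^1.5 = 1.7634
f*(1.4596) = 1.7634 / 1.5 = 1.1756


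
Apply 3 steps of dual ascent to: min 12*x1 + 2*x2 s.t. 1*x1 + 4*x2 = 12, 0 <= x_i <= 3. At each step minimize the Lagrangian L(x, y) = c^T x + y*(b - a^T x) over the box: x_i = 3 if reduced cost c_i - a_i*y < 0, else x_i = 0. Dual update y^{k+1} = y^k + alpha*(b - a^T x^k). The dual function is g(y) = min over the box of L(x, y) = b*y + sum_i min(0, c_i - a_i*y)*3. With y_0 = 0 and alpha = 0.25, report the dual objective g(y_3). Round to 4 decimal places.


Dual ascent for LP: min 12*x1 + 2*x2, 1*x1 + 4*x2 = 12, 0 <= x_i <= 3
Step 1: y^k = 0.0, reduced costs: (12.0, 2.0)
  x^k = (0.0, 0.0), subgradient = b - a^T x = 12.0
  y^{k+1} = 0.0 + 0.25*12.0 = 3.0
Step 2: y^k = 3.0, reduced costs: (9.0, -10.0)
  x^k = (0.0, 3.0), subgradient = b - a^T x = 0.0
  y^{k+1} = 3.0 + 0.25*0.0 = 3.0
Step 3: y^k = 3.0, reduced costs: (9.0, -10.0)
  x^k = (0.0, 3.0), subgradient = b - a^T x = 0.0
  y^{k+1} = 3.0 + 0.25*0.0 = 3.0
Dual objective at y_3 = 3.0: reduced costs (9.0, -10.0), box minimizer x = (0.0, 3.0)
g(y_3) = b*y + (c1 - a1*y)*x1 + (c2 - a2*y)*x2 = 12*3.0 + 9.0*0.0 + (-10.0)*3.0 = 36.0 + 0.0 - 30.0 = 6.0


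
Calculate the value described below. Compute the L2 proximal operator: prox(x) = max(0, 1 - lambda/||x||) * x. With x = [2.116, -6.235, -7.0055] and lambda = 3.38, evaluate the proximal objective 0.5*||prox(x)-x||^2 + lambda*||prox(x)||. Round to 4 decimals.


Step 1: Compute ||x||.
||x|| = 9.614
Step 2: Compute scaling factor.
scale = max(0, 1 - 3.38/9.614) = 0.6484
Step 3: prox(x) = [1.3721, -4.043, -4.5426]
||prox(x)|| = 6.234
Step 4: Proximal objective.
0.5*||prox-x||^2 = 5.7122
lambda*||prox|| = 21.0709
Total = 26.7832


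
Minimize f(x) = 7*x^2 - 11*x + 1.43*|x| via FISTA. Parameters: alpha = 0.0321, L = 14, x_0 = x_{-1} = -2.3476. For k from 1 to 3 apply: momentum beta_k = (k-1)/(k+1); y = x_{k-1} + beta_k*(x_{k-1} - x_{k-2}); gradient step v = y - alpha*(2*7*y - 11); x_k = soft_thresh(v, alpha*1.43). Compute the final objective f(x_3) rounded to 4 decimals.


FISTA on f(x) = 7*x^2 - 11*x + 1.43*|x|
L = 14, alpha = 0.0321
Iteration 1: beta = 0.0, y = -2.3476 + 0.0*(-2.3476 + 2.3476) = -2.3476
  grad(y) = -43.8664, v = y - alpha*grad = -0.9395
  prox(v) = soft_thresh(-0.9395, 0.0459) = -0.8936
Iteration 2: beta = 0.3333, y = -0.8936 + 0.3333*(-0.8936 + 2.3476) = -0.4089
  grad(y) = -16.7248, v = y - alpha*grad = 0.128
  prox(v) = soft_thresh(0.128, 0.0459) = 0.082
Iteration 3: beta = 0.5, y = 0.082 + 0.5*(0.082 + 0.8936) = 0.5699
  grad(y) = -3.0219, v = y - alpha*grad = 0.6669
  prox(v) = soft_thresh(0.6669, 0.0459) = 0.621
f(x_3) = 7*0.621^2 - 11*0.621 + 1.43*|0.621| = -3.2435


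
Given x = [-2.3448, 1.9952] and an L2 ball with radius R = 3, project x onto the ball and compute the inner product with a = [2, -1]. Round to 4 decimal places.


Step 1: Compute ||x|| (intermediates to 6 decimals).
||x|| = sqrt((-2.3448)^2 + 1.9952^2) = 3.078784
Step 2: Project.
Since ||x|| > R, scale = R/||x|| = 3/3.078784 = 0.974411, proj(x) = scale * x
proj(x) = [-2.284799, 1.944145]
Step 3: Dot product.
a^T * proj(x) = 2*(-2.284799) - 1*1.944145 = -6.5137


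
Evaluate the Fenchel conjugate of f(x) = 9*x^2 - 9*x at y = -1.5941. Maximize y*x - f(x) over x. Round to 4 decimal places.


f*(y) = sup_x {y*x - a*x^2 - b*x} = sup_x {(y-b)*x - a*x^2}
FOC: (y - b) - 2a*x = 0 => x* = (y - b)/(2a)
x* = (-1.5941 + 9)/(2*9) = 0.4114
f*(-1.5941) = (y-b)^2/(4a) = (-1.5941 + 9)^2/(4*9)
= 54.8474/36 = 1.5235


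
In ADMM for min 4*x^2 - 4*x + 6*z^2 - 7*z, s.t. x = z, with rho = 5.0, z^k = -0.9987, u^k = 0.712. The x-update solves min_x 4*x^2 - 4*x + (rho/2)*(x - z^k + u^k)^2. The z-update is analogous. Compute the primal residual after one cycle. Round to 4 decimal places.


ADMM iteration with rho = 5.0, z^k = -0.9987, u^k = 0.712
Step 1: x-update.
Minimize 4*x^2 - 4*x + (5.0/2)*(x + 0.9987 + 0.712)^2
FOC: (2*4 + 5.0)*x = 4 + 5.0*(-0.9987 - 0.712)
x^{k+1} = -0.3503
Step 2: z-update.
Minimize 6*z^2 - 7*z + (5.0/2)*(-0.3503 - z + 0.712)^2
FOC: (2*6 + 5.0)*z = 7 + 5.0*(-0.3503 + 0.712)
z^{k+1} = 0.5182
Step 3: u-update.
u^{k+1} = 0.712 - 0.3503 - 0.5182 = -0.1564
Step 4: Primal residual = |-0.3503 - 0.5182| = 0.8684


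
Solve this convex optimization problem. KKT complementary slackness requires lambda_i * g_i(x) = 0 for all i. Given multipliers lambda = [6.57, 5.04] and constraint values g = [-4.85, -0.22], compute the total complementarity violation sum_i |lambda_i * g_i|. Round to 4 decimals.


KKT complementary slackness check:
lambda_1 * g_1 = 6.57 * -4.85 = -31.8645
lambda_2 * g_2 = 5.04 * -0.22 = -1.1088
Total violation = 31.8645 + 1.1088 = 32.9733


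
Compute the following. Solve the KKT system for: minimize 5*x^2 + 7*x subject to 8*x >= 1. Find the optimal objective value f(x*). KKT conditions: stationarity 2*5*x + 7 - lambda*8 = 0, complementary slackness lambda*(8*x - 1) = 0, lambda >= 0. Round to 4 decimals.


Step 1: Try lambda = 0 (constraint inactive).
x_unc = -7/(2*5) = -0.7
Check: 8*-0.7 = -5.6 < 1 -- violated!
Step 2: Constraint must be active: 8*x = 1
x* = 1/8 = 0.125
lambda = (2*5*0.125 + 7)/8 = 1.0313
Step 3: Compute optimal value.
f(x*) = 5*0.125^2 + 7*0.125 = 0.9531


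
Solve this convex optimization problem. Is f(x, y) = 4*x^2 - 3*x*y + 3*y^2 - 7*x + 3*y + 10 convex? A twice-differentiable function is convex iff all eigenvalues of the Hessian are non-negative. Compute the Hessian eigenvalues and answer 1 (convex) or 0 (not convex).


The Hessian of f(x,y) = 4*x^2 - 3*x*y + 3*y^2 - 7*x + 3*y + 10 is:
H = [[8, -3], [-3, 6]]
Trace = 8 + 6 = 14
Determinant = 8*6 - (-3)^2 = 39
Discriminant = (14)^2 - 4*39 = 40.0
Eigenvalues: lambda_1 = 3.8377, lambda_2 = 10.1623
The function is convex.

1


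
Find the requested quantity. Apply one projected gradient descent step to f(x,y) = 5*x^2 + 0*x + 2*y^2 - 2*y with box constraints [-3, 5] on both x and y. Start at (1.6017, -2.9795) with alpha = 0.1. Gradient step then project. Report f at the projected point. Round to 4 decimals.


Step 1: Compute gradient at (1.6017, -2.9795).
grad_x = 2*5*1.6017 + 0 = 16.017
grad_y = 2*2*-2.9795 - 2 = -13.918
Step 2: Gradient step.
x_raw = 1.6017 - 0.1*16.017 = -0.0
y_raw = -2.9795 - 0.1*-13.918 = -1.5877
Step 3: Project onto [-3, 5].
x_proj = clip(-0.0) = -0.0
y_proj = clip(-1.5877) = -1.5877
Step 4: Evaluate f.
f(-0.0, -1.5877) = 8.217


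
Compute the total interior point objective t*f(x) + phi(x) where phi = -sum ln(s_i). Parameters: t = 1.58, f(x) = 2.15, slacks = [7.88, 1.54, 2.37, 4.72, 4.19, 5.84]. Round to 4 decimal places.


Step 1: Compute log-barrier.
ln values: [2.0643, 0.4318, 0.8629, 1.5518, 1.4327, 1.7647]
phi = -(2.0643 + 0.4318 + 0.8629 + 1.5518 + 1.4327 + 1.7647) = -8.1082
Step 2: Compute augmented objective.
t*f(x) = 1.58*2.15 = 3.397
Total = 3.397 - 8.1082 = -4.7112


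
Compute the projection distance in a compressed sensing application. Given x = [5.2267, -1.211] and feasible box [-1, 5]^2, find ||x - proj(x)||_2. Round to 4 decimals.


Project each component onto [-1, 5].
clip(5.2267) = 5.0, clip(-1.211) = -1.0
Projection = [5.0, -1.0]
Squared diffs: [0.0514, 0.0445]
Distance = sqrt(0.0959) = 0.3097


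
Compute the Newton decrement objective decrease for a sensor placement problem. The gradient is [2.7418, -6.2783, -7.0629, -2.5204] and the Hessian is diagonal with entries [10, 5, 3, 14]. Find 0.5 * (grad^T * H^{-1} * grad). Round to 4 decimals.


Step 1: H is diagonal, so H^(-1) * g = [0.2742, -1.2557, -2.3543, -0.18].
Step 2: g^T H^(-1) g = sum_i g_i^2 / H_ii
  = (2.7418)^2/10 + (-6.2783)^2/5 + (-7.0629)^2/3 + (-2.5204)^2/14
  = 0.7517 + 7.8834 + 16.6282 + 0.4537 = 25.7171
Step 3: Objective decrease = 0.5 * g^T H^(-1) g = 12.8585


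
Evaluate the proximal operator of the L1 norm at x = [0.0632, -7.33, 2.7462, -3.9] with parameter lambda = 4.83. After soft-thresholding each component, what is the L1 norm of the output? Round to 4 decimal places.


Soft-thresholding with lambda = 4.83:
prox(0.0632) = sign(0.0632)*max(|0.0632| - 4.83, 0) = 0.0
prox(-7.33) = sign(-7.33)*max(|-7.33| - 4.83, 0) = -2.5
prox(2.7462) = sign(2.7462)*max(|2.7462| - 4.83, 0) = 0.0
prox(-3.9) = sign(-3.9)*max(|-3.9| - 4.83, 0) = 0.0
prox(x) = [0.0, -2.5, 0.0, 0.0]
||prox(x)||_1 = 0.0 + 2.5 + 0.0 + 0.0 = 2.5


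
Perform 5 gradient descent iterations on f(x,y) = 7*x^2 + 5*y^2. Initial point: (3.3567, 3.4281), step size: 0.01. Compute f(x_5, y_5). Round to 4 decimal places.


Gradient descent on f(x,y) = 7*x^2 + 5*y^2.
Starting point: (3.3567, 3.4281), alpha = 0.01
Step 1: grad_x = 2*7*3.3567 = 46.9938, grad_y = 2*5*3.4281 = 34.281
  x_1 = 3.3567 - 0.01*46.9938 = 2.8868
  y_1 = 3.4281 - 0.01*34.281 = 3.0853
Step 2: grad_x = 2*7*2.8868 = 40.4147, grad_y = 2*5*3.0853 = 30.8529
  x_2 = 2.8868 - 0.01*40.4147 = 2.4826
  y_2 = 3.0853 - 0.01*30.8529 = 2.7768
Step 3: grad_x = 2*7*2.4826 = 34.7566, grad_y = 2*5*2.7768 = 27.7676
  x_3 = 2.4826 - 0.01*34.7566 = 2.135
  y_3 = 2.7768 - 0.01*27.7676 = 2.4991
Step 4: grad_x = 2*7*2.135 = 29.8907, grad_y = 2*5*2.4991 = 24.9908
  x_4 = 2.135 - 0.01*29.8907 = 1.8361
  y_4 = 2.4991 - 0.01*24.9908 = 2.2492
Step 5: grad_x = 2*7*1.8361 = 25.706, grad_y = 2*5*2.2492 = 22.4918
  x_5 = 1.8361 - 0.01*25.706 = 1.5791
  y_5 = 2.2492 - 0.01*22.4918 = 2.0243
f(1.5791, 2.0243) = 7*1.5791^2 + 5*2.0243^2 = 37.9426


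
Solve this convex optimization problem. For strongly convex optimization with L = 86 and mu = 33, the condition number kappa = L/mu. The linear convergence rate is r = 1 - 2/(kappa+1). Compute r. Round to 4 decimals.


Step 1: Compute the condition number.
kappa = L/mu = 86/33 = 2.6061
Step 2: Compute the convergence rate.
r = 1 - 2/(kappa + 1) = 1 - 2*mu/(L + mu) = (L - mu)/(L + mu) = 53/119 = 0.4454


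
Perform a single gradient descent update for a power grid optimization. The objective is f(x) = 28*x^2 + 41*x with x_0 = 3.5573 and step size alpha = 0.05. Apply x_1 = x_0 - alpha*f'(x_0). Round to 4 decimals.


We compute the gradient at x_0 and apply the update.
f'(x) = 56*x + 41
f'(3.5573) = 56*3.5573 + 41 = 240.2088
x_1 = 3.5573 - 0.05*240.2088 = -8.4531


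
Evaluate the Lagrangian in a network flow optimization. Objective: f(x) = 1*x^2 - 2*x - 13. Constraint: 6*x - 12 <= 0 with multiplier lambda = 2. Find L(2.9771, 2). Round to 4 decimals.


Step 1: Evaluate f(x).
f(2.9771) = 1*2.9771^2 - 2*2.9771 - 13 = -10.0911
Step 2: Evaluate g(x).
g(2.9771) = 6*2.9771 - 12 = 5.8626
Step 3: Compute Lagrangian.
L = -10.0911 + 2*5.8626 = 1.6341


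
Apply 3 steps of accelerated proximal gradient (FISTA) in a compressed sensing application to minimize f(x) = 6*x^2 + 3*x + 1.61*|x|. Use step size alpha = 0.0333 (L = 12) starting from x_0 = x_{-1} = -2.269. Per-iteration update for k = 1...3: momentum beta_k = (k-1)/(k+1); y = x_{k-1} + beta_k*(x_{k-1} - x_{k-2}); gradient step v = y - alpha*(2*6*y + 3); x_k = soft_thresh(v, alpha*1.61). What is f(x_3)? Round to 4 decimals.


FISTA on f(x) = 6*x^2 + 3*x + 1.61*|x|
L = 12, alpha = 0.0333
Iteration 1: beta = 0.0, y = -2.269 + 0.0*(-2.269 + 2.269) = -2.269
  grad(y) = -24.228, v = y - alpha*grad = -1.4622
  prox(v) = soft_thresh(-1.4622, 0.0536) = -1.4086
Iteration 2: beta = 0.3333, y = -1.4086 + 0.3333*(-1.4086 + 2.269) = -1.1218
  grad(y) = -10.4615, v = y - alpha*grad = -0.7734
  prox(v) = soft_thresh(-0.7734, 0.0536) = -0.7198
Iteration 3: beta = 0.5, y = -0.7198 + 0.5*(-0.7198 + 1.4086) = -0.3754
  grad(y) = -1.505, v = y - alpha*grad = -0.3253
  prox(v) = soft_thresh(-0.3253, 0.0536) = -0.2717
f(x_3) = 6*(-0.2717)^2 + 3*(-0.2717) + 1.61*|-0.2717| = 0.0652


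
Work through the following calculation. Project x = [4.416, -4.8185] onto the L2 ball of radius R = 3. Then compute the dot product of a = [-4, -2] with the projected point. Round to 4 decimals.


Step 1: Compute ||x|| (intermediates to 6 decimals).
||x|| = sqrt(4.416^2 + (-4.8185)^2) = 6.535977
Step 2: Project.
Since ||x|| > R, scale = R/||x|| = 3/6.535977 = 0.458998, proj(x) = scale * x
proj(x) = [2.026935, -2.211682]
Step 3: Dot product.
a^T * proj(x) = -4*2.026935 - 2*(-2.211682) = -3.6844


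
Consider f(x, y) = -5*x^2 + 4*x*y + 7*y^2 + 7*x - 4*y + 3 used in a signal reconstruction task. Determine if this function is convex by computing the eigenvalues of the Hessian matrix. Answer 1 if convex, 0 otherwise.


The Hessian of f(x,y) = -5*x^2 + 4*x*y + 7*y^2 + 7*x - 4*y + 3 is:
H = [[-10, 4], [4, 14]]
Trace = -10 + 14 = 4
Determinant = -10*14 - (4)^2 = -156
Discriminant = (4)^2 - 4*-156 = 640.0
Eigenvalues: lambda_1 = -10.6491, lambda_2 = 14.6491
The function is not convex.

0


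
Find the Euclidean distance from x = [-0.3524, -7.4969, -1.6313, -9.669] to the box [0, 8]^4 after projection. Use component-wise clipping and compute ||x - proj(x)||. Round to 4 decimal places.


Project each component onto [0, 8].
clip(-0.3524) = 0.0, clip(-7.4969) = 0.0, clip(-1.6313) = 0.0, clip(-9.669) = 0.0
Projection = [0.0, 0.0, 0.0, 0.0]
Squared diffs: [0.1242, 56.2035, 2.6611, 93.4896]
Distance = sqrt(152.4784) = 12.3482


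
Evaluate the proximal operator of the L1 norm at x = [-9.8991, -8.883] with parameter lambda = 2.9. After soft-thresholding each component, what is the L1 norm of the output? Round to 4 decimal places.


Soft-thresholding with lambda = 2.9:
prox(-9.8991) = sign(-9.8991)*max(|-9.8991| - 2.9, 0) = -6.9991
prox(-8.883) = sign(-8.883)*max(|-8.883| - 2.9, 0) = -5.983
prox(x) = [-6.9991, -5.983]
||prox(x)||_1 = 6.9991 + 5.983 = 12.9821


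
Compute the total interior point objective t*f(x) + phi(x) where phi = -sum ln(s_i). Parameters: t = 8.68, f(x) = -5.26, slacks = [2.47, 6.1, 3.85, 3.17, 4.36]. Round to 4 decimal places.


Step 1: Compute log-barrier.
ln values: [0.9042, 1.8083, 1.3481, 1.1537, 1.4725]
phi = -(0.9042 + 1.8083 + 1.3481 + 1.1537 + 1.4725) = -6.6868
Step 2: Compute augmented objective.
t*f(x) = 8.68*-5.26 = -45.6568
Total = -45.6568 - 6.6868 = -52.3436


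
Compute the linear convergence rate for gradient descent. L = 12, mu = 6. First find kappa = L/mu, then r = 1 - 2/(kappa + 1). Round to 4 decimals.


Step 1: Compute the condition number.
kappa = L/mu = 12/6 = 2.0
Step 2: Compute the convergence rate.
r = 1 - 2/(kappa + 1) = 1 - 2*mu/(L + mu) = (L - mu)/(L + mu) = 6/18 = 0.3333


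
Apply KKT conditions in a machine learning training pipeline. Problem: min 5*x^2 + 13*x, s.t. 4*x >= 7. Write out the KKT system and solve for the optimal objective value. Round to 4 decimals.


Step 1: Try lambda = 0 (constraint inactive).
x_unc = -13/(2*5) = -1.3
Check: 4*-1.3 = -5.2 < 7 -- violated!
Step 2: Constraint must be active: 4*x = 7
x* = 7/4 = 1.75
lambda = (2*5*1.75 + 13)/4 = 7.625
Step 3: Compute optimal value.
f(x*) = 5*1.75^2 + 13*1.75 = 38.0625


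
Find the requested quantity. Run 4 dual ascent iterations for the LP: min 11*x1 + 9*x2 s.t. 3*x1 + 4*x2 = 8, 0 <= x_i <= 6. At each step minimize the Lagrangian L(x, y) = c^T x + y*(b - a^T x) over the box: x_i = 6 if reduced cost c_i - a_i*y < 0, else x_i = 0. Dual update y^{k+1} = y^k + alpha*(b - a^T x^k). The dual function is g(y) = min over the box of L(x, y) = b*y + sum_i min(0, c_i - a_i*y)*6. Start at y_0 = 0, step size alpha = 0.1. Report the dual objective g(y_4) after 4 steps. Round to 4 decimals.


Dual ascent for LP: min 11*x1 + 9*x2, 3*x1 + 4*x2 = 8, 0 <= x_i <= 6
Step 1: y^k = 0.0, reduced costs: (11.0, 9.0)
  x^k = (0.0, 0.0), subgradient = b - a^T x = 8.0
  y^{k+1} = 0.0 + 0.1*8.0 = 0.8
Step 2: y^k = 0.8, reduced costs: (8.6, 5.8)
  x^k = (0.0, 0.0), subgradient = b - a^T x = 8.0
  y^{k+1} = 0.8 + 0.1*8.0 = 1.6
Step 3: y^k = 1.6, reduced costs: (6.2, 2.6)
  x^k = (0.0, 0.0), subgradient = b - a^T x = 8.0
  y^{k+1} = 1.6 + 0.1*8.0 = 2.4
Step 4: y^k = 2.4, reduced costs: (3.8, -0.6)
  x^k = (0.0, 6.0), subgradient = b - a^T x = -16.0
  y^{k+1} = 2.4 + 0.1*-16.0 = 0.8
Dual objective at y_4 = 0.8: reduced costs (8.6, 5.8), box minimizer x = (0.0, 0.0)
g(y_4) = b*y + (c1 - a1*y)*x1 + (c2 - a2*y)*x2 = 8*0.8 + 8.6*0.0 + 5.8*0.0 = 6.4 + 0.0 + 0.0 = 6.4


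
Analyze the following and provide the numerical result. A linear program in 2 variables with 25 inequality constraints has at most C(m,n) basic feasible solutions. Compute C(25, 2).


Each vertex corresponds to some choice of n active constraints out of m, so the number of vertices is at most C(m, n) = m! / (n!(m-n)!).
m = 25, n = 2
Numerator: 25 * 24
Denominator: 2! = 2
C(25, 2) = 300


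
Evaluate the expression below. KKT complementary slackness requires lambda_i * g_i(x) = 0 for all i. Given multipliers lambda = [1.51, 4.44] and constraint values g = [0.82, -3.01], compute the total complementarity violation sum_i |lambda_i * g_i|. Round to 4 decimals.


KKT complementary slackness check:
lambda_1 * g_1 = 1.51 * 0.82 = 1.2382
lambda_2 * g_2 = 4.44 * -3.01 = -13.3644
Total violation = 1.2382 + 13.3644 = 14.6026


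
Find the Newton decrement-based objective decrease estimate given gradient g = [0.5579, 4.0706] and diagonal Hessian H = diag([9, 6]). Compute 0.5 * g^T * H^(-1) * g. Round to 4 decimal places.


Step 1: H is diagonal, so H^(-1) * g = [0.062, 0.6784].
Step 2: g^T H^(-1) g = sum_i g_i^2 / H_ii
  = (0.5579)^2/9 + (4.0706)^2/6
  = 0.0346 + 2.7616 = 2.7962
Step 3: Objective decrease = 0.5 * g^T H^(-1) g = 1.3981


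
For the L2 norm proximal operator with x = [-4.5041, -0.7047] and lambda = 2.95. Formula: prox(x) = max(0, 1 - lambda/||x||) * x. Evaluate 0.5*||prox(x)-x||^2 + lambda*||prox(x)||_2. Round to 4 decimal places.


Step 1: Compute ||x||.
||x|| = 4.5589
Step 2: Compute scaling factor.
scale = max(0, 1 - 2.95/4.5589) = 0.3529
Step 3: prox(x) = [-1.5896, -0.2487]
||prox(x)|| = 1.6089
Step 4: Proximal objective.
0.5*||prox-x||^2 = 4.3513
lambda*||prox|| = 4.7463
Total = 9.0975


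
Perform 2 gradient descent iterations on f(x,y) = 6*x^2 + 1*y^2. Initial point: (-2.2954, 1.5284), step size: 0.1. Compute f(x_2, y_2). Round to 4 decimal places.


Gradient descent on f(x,y) = 6*x^2 + 1*y^2.
Starting point: (-2.2954, 1.5284), alpha = 0.1
Step 1: grad_x = 2*6*-2.2954 = -27.5448, grad_y = 2*1*1.5284 = 3.0568
  x_1 = -2.2954 - 0.1*-27.5448 = 0.4591
  y_1 = 1.5284 - 0.1*3.0568 = 1.2227
Step 2: grad_x = 2*6*0.4591 = 5.509, grad_y = 2*1*1.2227 = 2.4454
  x_2 = 0.4591 - 0.1*5.509 = -0.0918
  y_2 = 1.2227 - 0.1*2.4454 = 0.9782
f(-0.0918, 0.9782) = 6*(-0.0918)^2 + 1*0.9782^2 = 1.0074


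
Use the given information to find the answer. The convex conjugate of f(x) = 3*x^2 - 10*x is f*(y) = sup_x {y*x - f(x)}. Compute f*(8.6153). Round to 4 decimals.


f*(y) = sup_x {y*x - a*x^2 - b*x} = sup_x {(y-b)*x - a*x^2}
FOC: (y - b) - 2a*x = 0 => x* = (y - b)/(2a)
x* = (8.6153 + 10)/(2*3) = 3.1026
f*(8.6153) = (y-b)^2/(4a) = (8.6153 + 10)^2/(4*3)
= 346.5294/12 = 28.8774


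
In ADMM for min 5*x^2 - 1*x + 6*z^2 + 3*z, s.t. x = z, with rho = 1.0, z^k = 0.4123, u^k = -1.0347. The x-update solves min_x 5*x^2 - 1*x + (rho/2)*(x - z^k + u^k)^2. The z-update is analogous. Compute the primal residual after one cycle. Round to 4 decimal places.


ADMM iteration with rho = 1.0, z^k = 0.4123, u^k = -1.0347
Step 1: x-update.
Minimize 5*x^2 - 1*x + (1.0/2)*(x - 0.4123 - 1.0347)^2
FOC: (2*5 + 1.0)*x = 1 + 1.0*(0.4123 + 1.0347)
x^{k+1} = 0.2225
Step 2: z-update.
Minimize 6*z^2 + 3*z + (1.0/2)*(0.2225 - z - 1.0347)^2
FOC: (2*6 + 1.0)*z = -3 + 1.0*(0.2225 - 1.0347)
z^{k+1} = -0.2932
Step 3: u-update.
u^{k+1} = -1.0347 + 0.2225 + 0.2932 = -0.519
Step 4: Primal residual = |0.2225 + 0.2932| = 0.5157


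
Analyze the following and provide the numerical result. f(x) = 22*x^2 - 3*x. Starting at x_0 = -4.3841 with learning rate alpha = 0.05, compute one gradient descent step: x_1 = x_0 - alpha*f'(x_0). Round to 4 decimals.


We compute the gradient at x_0 and apply the update.
f'(x) = 44*x - 3
f'(-4.3841) = 44*-4.3841 - 3 = -195.9004
x_1 = -4.3841 - 0.05*-195.9004 = 5.4109


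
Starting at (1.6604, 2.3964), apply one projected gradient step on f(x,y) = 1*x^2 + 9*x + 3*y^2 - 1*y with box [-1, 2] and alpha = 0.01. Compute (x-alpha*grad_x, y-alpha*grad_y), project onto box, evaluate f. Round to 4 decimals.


Step 1: Compute gradient at (1.6604, 2.3964).
grad_x = 2*1*1.6604 + 9 = 12.3208
grad_y = 2*3*2.3964 - 1 = 13.3784
Step 2: Gradient step.
x_raw = 1.6604 - 0.01*12.3208 = 1.5372
y_raw = 2.3964 - 0.01*13.3784 = 2.2626
Step 3: Project onto [-1, 2].
x_proj = clip(1.5372) = 1.5372
y_proj = clip(2.2626) = 2.0
Step 4: Evaluate f.
f(1.5372, 2.0) = 26.1977


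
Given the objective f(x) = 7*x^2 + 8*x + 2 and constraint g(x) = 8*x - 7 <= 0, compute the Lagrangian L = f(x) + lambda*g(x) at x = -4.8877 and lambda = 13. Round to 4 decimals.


Step 1: Evaluate f(x).
f(-4.8877) = 7*(-4.8877)^2 + 8*(-4.8877) + 2 = 130.1257
Step 2: Evaluate g(x).
g(-4.8877) = 8*-4.8877 - 7 = -46.1016
Step 3: Compute Lagrangian.
L = 130.1257 + 13*-46.1016 = -469.1951


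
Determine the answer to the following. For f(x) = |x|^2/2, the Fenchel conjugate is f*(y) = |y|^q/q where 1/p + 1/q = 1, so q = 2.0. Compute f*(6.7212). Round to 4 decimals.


The conjugate exponent q satisfies 1/p + 1/q = 1.
p = 2, so q = 2/(2 - 1) = 2.0
|y|^q = 6.7212^2.0 = 45.1745
f*(6.7212) = 45.1745 / 2.0 = 22.5873


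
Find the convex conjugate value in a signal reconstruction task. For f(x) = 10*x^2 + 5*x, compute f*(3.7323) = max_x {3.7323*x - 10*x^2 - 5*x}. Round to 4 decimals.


f*(y) = sup_x {y*x - a*x^2 - b*x} = sup_x {(y-b)*x - a*x^2}
FOC: (y - b) - 2a*x = 0 => x* = (y - b)/(2a)
x* = (3.7323 - 5)/(2*10) = -0.0634
f*(3.7323) = (y-b)^2/(4a) = (3.7323 - 5)^2/(4*10)
= 1.6071/40 = 0.0402


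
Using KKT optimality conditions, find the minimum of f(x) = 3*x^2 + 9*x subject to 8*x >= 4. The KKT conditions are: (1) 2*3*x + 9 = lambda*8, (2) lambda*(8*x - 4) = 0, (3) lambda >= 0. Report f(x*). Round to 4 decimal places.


Step 1: Try lambda = 0 (constraint inactive).
x_unc = -9/(2*3) = -1.5
Check: 8*-1.5 = -12.0 < 4 -- violated!
Step 2: Constraint must be active: 8*x = 4
x* = 4/8 = 0.5
lambda = (2*3*0.5 + 9)/8 = 1.5
Step 3: Compute optimal value.
f(x*) = 3*0.5^2 + 9*0.5 = 5.25


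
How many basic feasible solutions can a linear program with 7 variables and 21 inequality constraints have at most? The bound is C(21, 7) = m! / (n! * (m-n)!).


Each vertex corresponds to some choice of n active constraints out of m, so the number of vertices is at most C(m, n) = m! / (n!(m-n)!).
m = 21, n = 7
Numerator: 21 * 20 * 19 * 18 * 17 * 16 * 15
Denominator: 7! = 5040
C(21, 7) = 116280


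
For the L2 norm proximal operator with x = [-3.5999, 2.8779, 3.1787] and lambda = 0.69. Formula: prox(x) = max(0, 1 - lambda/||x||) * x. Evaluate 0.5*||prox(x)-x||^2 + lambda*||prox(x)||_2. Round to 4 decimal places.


Step 1: Compute ||x||.
||x|| = 5.5987
Step 2: Compute scaling factor.
scale = max(0, 1 - 0.69/5.5987) = 0.8768
Step 3: prox(x) = [-3.1562, 2.5232, 2.7869]
||prox(x)|| = 4.9087
Step 4: Proximal objective.
0.5*||prox-x||^2 = 0.2381
lambda*||prox|| = 3.387
Total = 3.6251


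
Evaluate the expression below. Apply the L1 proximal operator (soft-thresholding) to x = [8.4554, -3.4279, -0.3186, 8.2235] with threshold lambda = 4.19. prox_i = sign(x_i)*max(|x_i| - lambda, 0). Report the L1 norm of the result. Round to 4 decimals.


Soft-thresholding with lambda = 4.19:
prox(8.4554) = sign(8.4554)*max(|8.4554| - 4.19, 0) = 4.2654
prox(-3.4279) = sign(-3.4279)*max(|-3.4279| - 4.19, 0) = 0.0
prox(-0.3186) = sign(-0.3186)*max(|-0.3186| - 4.19, 0) = 0.0
prox(8.2235) = sign(8.2235)*max(|8.2235| - 4.19, 0) = 4.0335
prox(x) = [4.2654, 0.0, 0.0, 4.0335]
||prox(x)||_1 = 4.2654 + 0.0 + 0.0 + 4.0335 = 8.2989


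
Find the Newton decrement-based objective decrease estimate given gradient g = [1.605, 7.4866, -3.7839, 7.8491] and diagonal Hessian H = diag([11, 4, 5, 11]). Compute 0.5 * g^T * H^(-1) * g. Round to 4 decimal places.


Step 1: H is diagonal, so H^(-1) * g = [0.1459, 1.8717, -0.7568, 0.7136].
Step 2: g^T H^(-1) g = sum_i g_i^2 / H_ii
  = (1.605)^2/11 + (7.4866)^2/4 + (-3.7839)^2/5 + (7.8491)^2/11
  = 0.2342 + 14.0123 + 2.8636 + 5.6008 = 22.7108
Step 3: Objective decrease = 0.5 * g^T H^(-1) g = 11.3554


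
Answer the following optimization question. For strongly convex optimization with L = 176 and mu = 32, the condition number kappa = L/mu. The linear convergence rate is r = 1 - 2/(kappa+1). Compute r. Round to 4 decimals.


Step 1: Compute the condition number.
kappa = L/mu = 176/32 = 5.5
Step 2: Compute the convergence rate.
r = 1 - 2/(kappa + 1) = 1 - 2*mu/(L + mu) = (L - mu)/(L + mu) = 144/208 = 0.6923


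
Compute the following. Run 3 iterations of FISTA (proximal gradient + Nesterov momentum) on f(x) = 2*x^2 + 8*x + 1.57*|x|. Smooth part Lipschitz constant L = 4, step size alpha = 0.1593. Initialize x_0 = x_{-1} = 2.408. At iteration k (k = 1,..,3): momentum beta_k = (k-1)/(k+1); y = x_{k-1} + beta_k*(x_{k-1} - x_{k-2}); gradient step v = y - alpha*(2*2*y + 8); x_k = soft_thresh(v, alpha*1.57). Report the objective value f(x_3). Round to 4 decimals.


FISTA on f(x) = 2*x^2 + 8*x + 1.57*|x|
L = 4, alpha = 0.1593
Iteration 1: beta = 0.0, y = 2.408 + 0.0*(2.408 - 2.408) = 2.408
  grad(y) = 17.632, v = y - alpha*grad = -0.4008
  prox(v) = soft_thresh(-0.4008, 0.2501) = -0.1507
Iteration 2: beta = 0.3333, y = -0.1507 + 0.3333*(-0.1507 - 2.408) = -1.0036
  grad(y) = 3.9857, v = y - alpha*grad = -1.6385
  prox(v) = soft_thresh(-1.6385, 0.2501) = -1.3884
Iteration 3: beta = 0.5, y = -1.3884 + 0.5*(-1.3884 + 0.1507) = -2.0073
  grad(y) = -0.029, v = y - alpha*grad = -2.0026
  prox(v) = soft_thresh(-2.0026, 0.2501) = -1.7525
f(x_3) = 2*(-1.7525)^2 + 8*(-1.7525) + 1.57*|-1.7525| = -5.126


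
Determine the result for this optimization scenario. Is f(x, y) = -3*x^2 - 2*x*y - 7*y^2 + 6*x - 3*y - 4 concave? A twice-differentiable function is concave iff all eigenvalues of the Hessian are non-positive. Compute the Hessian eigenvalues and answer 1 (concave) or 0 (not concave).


The Hessian of f(x,y) = -3*x^2 - 2*x*y - 7*y^2 + 6*x - 3*y - 4 is:
H = [[-6, -2], [-2, -14]]
Trace = -6 - 14 = -20
Determinant = -6*-14 - (-2)^2 = 80
Discriminant = (-20)^2 - 4*80 = 80.0
Eigenvalues: lambda_1 = -14.4721, lambda_2 = -5.5279
The function is concave.

1
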